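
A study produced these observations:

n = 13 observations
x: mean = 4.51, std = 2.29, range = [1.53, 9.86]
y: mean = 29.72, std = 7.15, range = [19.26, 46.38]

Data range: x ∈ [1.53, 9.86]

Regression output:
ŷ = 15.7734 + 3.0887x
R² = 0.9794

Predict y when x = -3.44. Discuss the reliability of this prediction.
The equation gives ŷ = 5.1483; however x = -3.44 is 4.97 units below the observed range, so this extrapolated value should not be trusted.

Prediction calculation:
ŷ = 15.7734 + 3.0887 × (-3.44)
ŷ = 5.1483

Reliability:
- Data range: x ∈ [1.53, 9.86]
- Prediction point: x = -3.44 is 4.97 units below the observed range → this is EXTRAPOLATION, not interpolation

Why that matters here:
- R² describes fit only over the sampled x values; it says nothing about behaviour beyond them
- There are no observations near this x to validate the fitted line there
- The linear relationship may not hold outside the observed range

A defensible statement: 'if the linear trend continued to x = -3.44, y would be about 5.1483' — the premise is untested.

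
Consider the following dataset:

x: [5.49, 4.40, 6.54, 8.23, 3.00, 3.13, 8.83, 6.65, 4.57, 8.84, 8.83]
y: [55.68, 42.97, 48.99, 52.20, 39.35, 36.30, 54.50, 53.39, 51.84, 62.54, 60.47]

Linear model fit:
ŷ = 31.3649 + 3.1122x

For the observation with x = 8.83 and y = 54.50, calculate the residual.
Residual = -4.3456

The residual is the difference between the actual value and the predicted value:

Residual = y - ŷ

Step 1: Calculate predicted value
ŷ = 31.3649 + 3.1122 × 8.83
ŷ = 58.8456

Step 2: Calculate residual
Residual = 54.50 - 58.8456
Residual = -4.3456

Sign check: y < ŷ, so the point is below the line and the fit overestimates here.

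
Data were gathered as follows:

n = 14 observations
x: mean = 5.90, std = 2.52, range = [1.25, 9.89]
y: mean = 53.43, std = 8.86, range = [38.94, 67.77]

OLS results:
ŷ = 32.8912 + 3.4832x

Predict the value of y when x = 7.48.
ŷ = 58.9455

Plug x = 7.48 into the fitted line:

ŷ = 32.8912 + 3.4832 × 7.48
ŷ = 32.8912 + 26.0543
ŷ = 58.9455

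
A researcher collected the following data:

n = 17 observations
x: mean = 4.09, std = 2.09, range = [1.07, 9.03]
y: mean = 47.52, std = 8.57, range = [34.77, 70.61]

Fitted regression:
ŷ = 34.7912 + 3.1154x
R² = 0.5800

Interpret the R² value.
R² = 0.5800 means 58.00% of the variation in y is explained by the linear relationship with x. This indicates a moderate fit.

R² (coefficient of determination) measures the proportion of variance in y explained by the regression model.

Here R² = 0.5800:
- Explained: 58.00% of the variation in y
- Unexplained (residual): 100% − 58.00% = 42.00%
- Rule of thumb (below 0.3 weak; 0.3 to below 0.7 moderate; 0.7 and above strong) → moderate

Calculation: R² = 1 − (SS_res / SS_tot), where SS_res is the sum of squared residuals and SS_tot the total sum of squares.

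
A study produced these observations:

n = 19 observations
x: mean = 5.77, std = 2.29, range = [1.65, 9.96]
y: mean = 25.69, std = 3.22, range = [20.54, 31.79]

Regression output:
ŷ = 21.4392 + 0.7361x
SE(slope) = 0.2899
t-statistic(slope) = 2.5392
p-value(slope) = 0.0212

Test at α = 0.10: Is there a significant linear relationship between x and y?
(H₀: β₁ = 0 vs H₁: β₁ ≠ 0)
Reject H₀: p-value = 0.0212 < α = 0.10. The linear relationship is significant at the 10% level.

Hypothesis test for the slope coefficient:

H₀: β₁ = 0 (no linear relationship)
H₁: β₁ ≠ 0 (linear relationship exists)

Test statistic: t = β̂₁ / SE(β̂₁) = 0.7361 / 0.2899 = 2.5392

With df = 17, the two-sided p-value for |t| = 2.5392 is 0.0212.

Decision rule: reject H₀ if p-value < α.
p-value = 0.0212 < α = 0.10 → reject H₀.

At α = 0.10 the data do provide convincing evidence of a nonzero slope.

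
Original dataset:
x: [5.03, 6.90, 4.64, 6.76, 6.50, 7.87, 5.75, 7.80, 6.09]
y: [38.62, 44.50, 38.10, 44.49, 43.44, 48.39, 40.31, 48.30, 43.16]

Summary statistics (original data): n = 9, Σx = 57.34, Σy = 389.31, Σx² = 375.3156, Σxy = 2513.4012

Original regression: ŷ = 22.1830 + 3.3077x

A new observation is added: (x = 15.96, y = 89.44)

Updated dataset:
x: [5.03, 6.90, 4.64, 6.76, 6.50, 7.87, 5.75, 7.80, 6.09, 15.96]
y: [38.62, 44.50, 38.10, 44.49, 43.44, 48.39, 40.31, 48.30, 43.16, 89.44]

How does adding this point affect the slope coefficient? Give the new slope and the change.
New slope β₁ = 4.6537 versus 3.3077 before: a change of +1.3460 (+40.7%).

x = 15.96 lies well outside the original x-range [4.64, 7.87] (x̄ ≈ 6.37), so this observation has high leverage and can move the slope substantially.

Step 1: Update the sums with the new point (n goes from 9 to 10)
Σx  = 57.34 + 15.96 = 73.30
Σy  = 389.31 + 89.44 = 478.75
Σx² = 375.3156 + 15.96² = 375.3156 + 254.7216 = 630.0372
Σxy = 2513.4012 + 15.96×89.44 = 2513.4012 + 1427.4624 = 3940.8636

Step 2: Recompute the slope with b₁ = (nΣxy − ΣxΣy) / (nΣx² − (Σx)²)
Numerator   = 10×3940.8636 − 73.30×478.75 = 39408.6360 − 35092.3750 = 4316.2610
Denominator = 10×630.0372 − 73.30² = 6300.3720 − 5372.8900 = 927.4820
b₁(new) = 4316.2610 / 927.4820 = 4.6537

(Same formula on the original sums: (9×2513.4012 − 57.34×389.31) / (9×375.3156 − 57.34²) = 297.5754 / 89.9648 = 3.3077, matching the given fit.)

Step 3: Change in slope
Δβ₁ = 4.6537 − 3.3077 = +1.3460
Relative change = +1.3460 / 3.3077 × 100% = +40.7%
→ the slope increases when the point is added.

Because the point sits above the extension of the original line at a high-leverage x, it tilts the fit up.
In practice: check such a point for data-entry or measurement error; investigate whether it comes from the same population as the rest of the sample.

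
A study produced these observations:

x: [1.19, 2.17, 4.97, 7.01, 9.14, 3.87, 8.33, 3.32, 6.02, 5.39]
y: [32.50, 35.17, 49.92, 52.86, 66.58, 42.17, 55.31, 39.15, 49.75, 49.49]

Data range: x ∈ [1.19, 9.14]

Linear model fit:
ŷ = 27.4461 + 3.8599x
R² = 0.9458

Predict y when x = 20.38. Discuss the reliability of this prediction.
ŷ = 106.1109 (extrapolation — x = 20.38 lies outside [1.19, 9.14], so reliability is low).

Prediction calculation:
ŷ = 27.4461 + 3.8599 × 20.38
ŷ = 106.1109

Reliability:
- Data range: x ∈ [1.19, 9.14]
- Prediction point: x = 20.38 is 11.24 units above the observed range → this is EXTRAPOLATION, not interpolation

Why that matters here:
- There are no observations near this x to validate the fitted line there
- Real relationships often flatten, saturate, or turn nonlinear at extremes
- R² describes fit only over the sampled x values; it says nothing about behaviour beyond them

Report the number if required, but flag clearly that it is an extrapolation.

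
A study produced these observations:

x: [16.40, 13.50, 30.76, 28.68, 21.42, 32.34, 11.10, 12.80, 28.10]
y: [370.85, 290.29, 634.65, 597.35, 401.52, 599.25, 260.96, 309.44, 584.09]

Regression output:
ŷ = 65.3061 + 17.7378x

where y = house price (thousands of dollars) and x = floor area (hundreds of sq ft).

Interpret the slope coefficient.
An increase of one hundred sq ft in floor area is associated with a 17.7378 thousand dollars increase in predicted house price.

The slope coefficient β₁ = 17.7378 represents the marginal effect of floor area on house price.

Interpretation:
- Floor area up by 1 hundred sq ft → predicted house price increases by 17.7378 thousand dollars
- This is a linear approximation: the same per-unit change is assumed across the whole observed x range

The intercept β₀ = 65.3061 is the predicted house price when floor area = 0; since the smallest observed x is 11.10, this is an extrapolation and mainly anchors the line.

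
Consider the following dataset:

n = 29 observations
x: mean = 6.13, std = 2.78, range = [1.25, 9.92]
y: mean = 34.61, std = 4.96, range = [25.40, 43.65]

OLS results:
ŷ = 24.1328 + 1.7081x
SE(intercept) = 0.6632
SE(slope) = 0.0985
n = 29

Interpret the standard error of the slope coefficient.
The slope 1.7081 is pinned down to within about ±0.0985 (one SE) by these data — relative uncertainty 5.8%, i.e. precise.

SE(β̂₁) = 0.0985 says: if we drew many samples of n = 29 from the same population and refit each time, the fitted slopes would scatter with a standard deviation of roughly 0.0985 around the true β₁.

Relative precision:
- SE / |β̂₁| = 0.0985 / 1.7081 = 5.8%
- Rule of thumb (under 20%: precise; 20% to under 50%: moderately precise; 50% or more: imprecise) → precise

Link to the t-test: t = β̂₁ / SE(β̂₁) = 1.7081 / 0.0985 = 17.3411, the statistic for H₀: β₁ = 0.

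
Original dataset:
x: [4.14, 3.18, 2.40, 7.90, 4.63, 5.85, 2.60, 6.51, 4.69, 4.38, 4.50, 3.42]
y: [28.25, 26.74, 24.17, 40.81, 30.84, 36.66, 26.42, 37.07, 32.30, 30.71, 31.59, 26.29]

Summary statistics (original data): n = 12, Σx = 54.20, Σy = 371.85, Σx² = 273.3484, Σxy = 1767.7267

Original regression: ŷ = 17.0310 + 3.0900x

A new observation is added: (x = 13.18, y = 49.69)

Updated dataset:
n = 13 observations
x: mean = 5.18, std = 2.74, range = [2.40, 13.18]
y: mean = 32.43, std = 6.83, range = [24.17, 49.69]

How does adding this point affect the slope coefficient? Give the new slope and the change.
New slope β₁ = 2.4305 versus 3.0900 before: a change of -0.6595 (-21.3%).

The new point has HIGH LEVERAGE: x = 13.18 is far from the original mean x̄ = 54.20/12 ≈ 4.52 (original range [2.40, 7.90]).

Step 1: Update the sums with the new point (n goes from 12 to 13)
Σx  = 54.20 + 13.18 = 67.38
Σy  = 371.85 + 49.69 = 421.54
Σx² = 273.3484 + 13.18² = 273.3484 + 173.7124 = 447.0608
Σxy = 1767.7267 + 13.18×49.69 = 1767.7267 + 654.9142 = 2422.6409

Step 2: Recompute the slope with b₁ = (nΣxy − ΣxΣy) / (nΣx² − (Σx)²)
Numerator   = 13×2422.6409 − 67.38×421.54 = 31494.3317 − 28403.3652 = 3090.9665
Denominator = 13×447.0608 − 67.38² = 5811.7904 − 4540.0644 = 1271.7260
b₁(new) = 3090.9665 / 1271.7260 = 2.4305

(Same formula on the original sums: (12×1767.7267 − 54.20×371.85) / (12×273.3484 − 54.20²) = 1058.4504 / 342.5408 = 3.0900, matching the given fit.)

Step 3: Change in slope
Δβ₁ = 2.4305 − 3.0900 = -0.6595
Relative change = -0.6595 / 3.0900 × 100% = -21.3%
→ the slope decreases when the point is added.

Because the point sits below the extension of the original line at a high-leverage x, it tilts the fit down.
In practice: examine leverage (hᵢ) and Cook's distance rather than deleting it automatically; check such a point for data-entry or measurement error.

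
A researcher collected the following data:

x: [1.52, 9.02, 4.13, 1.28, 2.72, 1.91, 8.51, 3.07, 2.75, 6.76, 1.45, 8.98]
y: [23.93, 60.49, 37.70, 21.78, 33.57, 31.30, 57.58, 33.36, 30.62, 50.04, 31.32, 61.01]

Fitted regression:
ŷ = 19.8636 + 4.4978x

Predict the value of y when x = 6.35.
ŷ = 48.4246

x = 6.35 lies inside the observed range [1.28, 9.02], so the fitted equation applies directly:

ŷ = 19.8636 + 4.4978 × 6.35
ŷ = 19.8636 + 28.5610
ŷ = 48.4246

This is a point prediction; actual observations scatter around it by roughly the residual standard deviation.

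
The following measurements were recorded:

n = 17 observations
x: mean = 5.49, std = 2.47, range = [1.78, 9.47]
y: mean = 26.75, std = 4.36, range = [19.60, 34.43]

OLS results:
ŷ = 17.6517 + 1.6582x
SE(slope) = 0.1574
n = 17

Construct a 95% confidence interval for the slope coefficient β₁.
The 95% CI for β₁ is (1.3227, 1.9937)

Confidence interval for the slope:

The 95% CI for β₁ is: β̂₁ ± t*(α/2, n-2) × SE(β̂₁)

Step 1: Find critical t-value
- Confidence level = 0.95
- Degrees of freedom = n - 2 = 17 - 2 = 15
- t*(α/2, 15) = 2.1314

Step 2: Calculate margin of error
Margin = 2.1314 × 0.1574 = 0.3355

Step 3: Construct interval
CI = 1.6582 ± 0.3355
CI = (1.3227, 1.9937)

Interpretation: We are 95% confident that the true slope β₁ lies between 1.3227 and 1.9937.
Since 0 is outside the interval, a two-sided test at α = 0.05 would reject H₀: β₁ = 0.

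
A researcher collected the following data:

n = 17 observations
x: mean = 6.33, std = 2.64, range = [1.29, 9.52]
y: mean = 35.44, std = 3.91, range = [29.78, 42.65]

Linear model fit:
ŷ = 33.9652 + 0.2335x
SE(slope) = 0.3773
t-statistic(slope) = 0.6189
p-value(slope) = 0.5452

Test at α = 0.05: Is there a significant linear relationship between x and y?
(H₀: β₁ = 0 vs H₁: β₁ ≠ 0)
p-value = 0.5452 ≥ α = 0.05, so we fail to reject H₀. The relationship is not significant.

Hypothesis test for the slope coefficient:

H₀: β₁ = 0 (no linear relationship)
H₁: β₁ ≠ 0 (linear relationship exists)

Test statistic: t = β̂₁ / SE(β̂₁) = 0.2335 / 0.3773 = 0.6189

With df = 15, the two-sided p-value for |t| = 0.6189 is 0.5452.

Decision rule: reject H₀ if p-value < α.
p-value = 0.5452 ≥ α = 0.05 → fail to reject H₀.

Conclusion: the linear association between x and y is not significant at the 5% level.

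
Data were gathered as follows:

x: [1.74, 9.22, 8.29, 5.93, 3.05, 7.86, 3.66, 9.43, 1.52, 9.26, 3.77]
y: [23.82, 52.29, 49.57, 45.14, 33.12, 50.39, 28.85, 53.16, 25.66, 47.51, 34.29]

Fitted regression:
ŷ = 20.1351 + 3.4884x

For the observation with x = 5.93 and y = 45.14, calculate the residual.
Residual = 4.3187

The residual is the difference between the actual value and the predicted value:

Residual = y - ŷ

Step 1: Calculate predicted value
ŷ = 20.1351 + 3.4884 × 5.93
ŷ = 40.8213

Step 2: Calculate residual
Residual = 45.14 - 40.8213
Residual = 4.3187

The residual is positive, so the observed y = 45.14 sits above the regression line (the line underestimates it by 4.3187).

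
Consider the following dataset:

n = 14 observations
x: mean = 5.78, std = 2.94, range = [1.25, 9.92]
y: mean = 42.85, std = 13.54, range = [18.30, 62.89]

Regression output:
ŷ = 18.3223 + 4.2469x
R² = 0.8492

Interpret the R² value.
About 84.92% of the variability in y is accounted for by the regression on x (R² = 0.8492) — a strong linear fit.

The coefficient of determination R² is the fraction of the total variation in y that the fitted line accounts for.

Here R² = 0.8492:
- Explained: 84.92% of the variation in y
- Unexplained (residual): 100% − 84.92% = 15.08%
- Rule of thumb (below 0.3 weak; 0.3 to below 0.7 moderate; 0.7 and above strong) → strong

Calculation: R² = 1 − (SS_res / SS_tot), where SS_res is the sum of squared residuals and SS_tot the total sum of squares.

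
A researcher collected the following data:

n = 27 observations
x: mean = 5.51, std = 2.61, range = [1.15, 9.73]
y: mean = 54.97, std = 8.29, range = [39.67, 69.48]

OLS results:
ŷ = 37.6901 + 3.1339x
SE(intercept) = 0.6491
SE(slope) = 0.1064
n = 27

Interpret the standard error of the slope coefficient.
The slope 3.1339 is pinned down to within about ±0.1064 (one SE) by these data — relative uncertainty 3.4%, i.e. precise.

SE(β̂₁) = 0.1064 says: if we drew many samples of n = 27 from the same population and refit each time, the fitted slopes would scatter with a standard deviation of roughly 0.1064 around the true β₁.

Relative precision:
- SE / |β̂₁| = 0.1064 / 3.1339 = 3.4%
- Rule of thumb (under 20%: precise; 20% to under 50%: moderately precise; 50% or more: imprecise) → precise

Link to the t-test: t = β̂₁ / SE(β̂₁) = 3.1339 / 0.1064 = 29.4539, the statistic for H₀: β₁ = 0.

What drives SE(β̂₁): larger n (here n = 27) → smaller SE.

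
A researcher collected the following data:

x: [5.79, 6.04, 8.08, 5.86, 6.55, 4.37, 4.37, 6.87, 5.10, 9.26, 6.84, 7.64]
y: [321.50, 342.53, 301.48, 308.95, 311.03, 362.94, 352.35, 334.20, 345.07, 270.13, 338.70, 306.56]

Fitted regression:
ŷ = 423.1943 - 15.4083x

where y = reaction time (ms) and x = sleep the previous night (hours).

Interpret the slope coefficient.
An increase of one hour in sleep is associated with a 15.4083 ms decrease in predicted reaction time.

The slope coefficient β₁ = -15.4083 represents the marginal effect of sleep on reaction time.

Interpretation:
- Sleep up by 1 hour → predicted reaction time decreases by 15.4083 ms
- The effect is assumed constant over the observed range of x (linearity)
- The slope describes association in these data, not necessarily a causal effect

The intercept β₀ = 423.1943 is the predicted reaction time when sleep = 0; since the smallest observed x is 4.37, this is an extrapolation and mainly anchors the line.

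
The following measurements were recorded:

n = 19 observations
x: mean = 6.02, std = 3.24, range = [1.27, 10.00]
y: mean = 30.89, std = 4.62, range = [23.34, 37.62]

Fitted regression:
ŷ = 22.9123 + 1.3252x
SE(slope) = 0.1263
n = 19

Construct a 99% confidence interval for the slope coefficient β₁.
The 99% CI for β₁ is (0.9592, 1.6912)

Confidence interval for the slope:

The 99% CI for β₁ is: β̂₁ ± t*(α/2, n-2) × SE(β̂₁)

Step 1: Find critical t-value
- Confidence level = 0.99
- Degrees of freedom = n - 2 = 19 - 2 = 17
- t*(α/2, 17) = 2.8982

Step 2: Calculate margin of error
Margin = 2.8982 × 0.1263 = 0.3660

Step 3: Construct interval
CI = 1.3252 ± 0.3660
CI = (0.9592, 1.6912)

Interpretation: We are 99% confident that the true slope β₁ lies between 0.9592 and 1.6912.
Both endpoints are positive, so the data support a genuinely positive slope at this confidence level.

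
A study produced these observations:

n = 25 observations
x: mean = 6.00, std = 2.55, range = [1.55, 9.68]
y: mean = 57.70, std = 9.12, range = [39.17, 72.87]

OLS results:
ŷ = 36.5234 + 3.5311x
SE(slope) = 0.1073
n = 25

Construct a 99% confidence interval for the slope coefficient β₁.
The 99% CI for β₁ is (3.2299, 3.8323)

Confidence interval for the slope:

The 99% CI for β₁ is: β̂₁ ± t*(α/2, n-2) × SE(β̂₁)

Step 1: Find critical t-value
- Confidence level = 0.99
- Degrees of freedom = n - 2 = 25 - 2 = 23
- t*(α/2, 23) = 2.8073

Step 2: Calculate margin of error
Margin = 2.8073 × 0.1073 = 0.3012

Step 3: Construct interval
CI = 3.5311 ± 0.3012
CI = (3.2299, 3.8323)

Interpretation: We are 99% confident that the true slope β₁ lies between 3.2299 and 3.8323.
Since 0 is outside the interval, a two-sided test at α = 0.01 would reject H₀: β₁ = 0.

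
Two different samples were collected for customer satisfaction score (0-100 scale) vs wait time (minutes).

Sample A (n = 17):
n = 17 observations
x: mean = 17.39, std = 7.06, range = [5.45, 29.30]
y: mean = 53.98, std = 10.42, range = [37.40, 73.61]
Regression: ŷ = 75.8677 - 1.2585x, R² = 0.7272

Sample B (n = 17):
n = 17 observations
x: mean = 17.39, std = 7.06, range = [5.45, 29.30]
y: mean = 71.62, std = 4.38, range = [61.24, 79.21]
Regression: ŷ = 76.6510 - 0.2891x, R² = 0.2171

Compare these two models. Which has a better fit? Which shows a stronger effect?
Model A has the better fit (R² = 0.7272 vs 0.2171). Model A shows the stronger effect (|β₁| = 1.2585 vs 0.2891).

Model Comparison:

Which explains more variance? (R²)
- Model A: R² = 0.7272 → 72.72% of variance in satisfaction score explained
- Model B: R² = 0.2171 → 21.71% of variance in satisfaction score explained
- 0.7272 > 0.2171 → Model A has the better fit

Strength of effect — compare |β₁|:
- Model A: β₁ = -1.2585 → predicted satisfaction score falls 1.2585 points per additional minute of wait time
- Model B: β₁ = -0.2891 → predicted satisfaction score falls 0.2891 points per additional minute of wait time
- |-1.2585| > |-0.2891| → Model A shows the stronger marginal effect

Notes:
- A better fit (higher R²) doesn't necessarily mean a more important relationship.
- R² measures how tightly points cluster around the line; β₁ measures how steep the line is — they answer different questions.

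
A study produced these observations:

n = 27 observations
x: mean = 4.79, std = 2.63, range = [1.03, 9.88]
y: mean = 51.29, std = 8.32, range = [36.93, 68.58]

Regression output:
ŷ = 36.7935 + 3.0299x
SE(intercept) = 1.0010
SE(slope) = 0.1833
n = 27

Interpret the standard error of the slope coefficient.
SE(slope) = 0.1833 measures the uncertainty in the estimated slope. The coefficient is estimated precisely (SE/|β̂₁| = 6.0%).

SE(β̂₁) = s / √Sxx, where s is the residual standard deviation and Sxx = Σ(x − x̄)². It is the yardstick for how far β̂₁ = 3.0299 could plausibly be from the true slope.

Relative precision:
- SE / |β̂₁| = 0.1833 / 3.0299 = 6.0%
- Rule of thumb (under 20%: precise; 20% to under 50%: moderately precise; 50% or more: imprecise) → precise

Link to the t-test: t = β̂₁ / SE(β̂₁) = 3.0299 / 0.1833 = 16.5297, the statistic for H₀: β₁ = 0.

What drives SE(β̂₁): larger n (here n = 27) → smaller SE.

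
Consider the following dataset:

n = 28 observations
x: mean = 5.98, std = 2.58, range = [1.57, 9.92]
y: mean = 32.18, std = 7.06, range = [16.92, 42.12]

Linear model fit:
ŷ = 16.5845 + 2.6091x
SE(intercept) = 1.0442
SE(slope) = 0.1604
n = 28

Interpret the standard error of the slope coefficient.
SE(slope) = 0.1604 measures the uncertainty in the estimated slope. The coefficient is estimated precisely (SE/|β̂₁| = 6.1%).

What SE measures:
- The standard error quantifies the sampling variability of the coefficient estimate
- It is the estimated standard deviation of β̂₁ across hypothetical repeated samples of the same size
- Smaller SE → more precise estimate

Relative precision:
- SE / |β̂₁| = 0.1604 / 2.6091 = 6.1%
- Rule of thumb (under 20%: precise; 20% to under 50%: moderately precise; 50% or more: imprecise) → precise

Rough 95% range (±2 SE): 2.6091 ± 0.3208 → (2.2883, 2.9299).

What drives SE(β̂₁): wider spread of x values → smaller SE; larger n (here n = 28) → smaller SE; more residual scatter → larger SE.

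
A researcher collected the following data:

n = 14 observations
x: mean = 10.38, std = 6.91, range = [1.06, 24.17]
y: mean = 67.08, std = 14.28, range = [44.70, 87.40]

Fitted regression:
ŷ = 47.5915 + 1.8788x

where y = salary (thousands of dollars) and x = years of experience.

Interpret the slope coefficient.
On average, salary is about 1.8788 thousand dollars higher for every extra year of experience.

The slope β₁ = 1.8788 gives the rate at which the fitted salary changes with experience.

Interpretation:
- Experience up by 1 year → predicted salary increases by 1.8788 thousand dollars
- This is a linear approximation: the same per-unit change is assumed across the whole observed x range
- The sign (+) gives the direction; the magnitude 1.8788 gives the size of the effect per year

(β₀ = 47.5915 is the fitted value at x = 0 and is not part of the slope interpretation.)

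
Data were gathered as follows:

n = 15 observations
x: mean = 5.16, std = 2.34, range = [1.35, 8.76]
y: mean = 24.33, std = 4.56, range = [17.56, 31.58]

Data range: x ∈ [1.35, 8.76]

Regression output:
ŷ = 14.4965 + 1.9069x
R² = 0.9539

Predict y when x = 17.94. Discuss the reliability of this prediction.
The equation gives ŷ = 48.7063; however x = 17.94 is 9.18 units above the observed range, so this extrapolated value should not be trusted.

Prediction calculation:
ŷ = 14.4965 + 1.9069 × 17.94
ŷ = 48.7063

Reliability:
- Data range: x ∈ [1.35, 8.76]
- Prediction point: x = 17.94 is 9.18 units above the observed range → this is EXTRAPOLATION, not interpolation

Why that matters here:
- The linear relationship may not hold outside the observed range
- R² describes fit only over the sampled x values; it says nothing about behaviour beyond them
- The standard error of prediction grows with (x − x̄)², and x = 17.94 is far from x̄ = 5.16

A defensible statement: 'if the linear trend continued to x = 17.94, y would be about 48.7063' — the premise is untested.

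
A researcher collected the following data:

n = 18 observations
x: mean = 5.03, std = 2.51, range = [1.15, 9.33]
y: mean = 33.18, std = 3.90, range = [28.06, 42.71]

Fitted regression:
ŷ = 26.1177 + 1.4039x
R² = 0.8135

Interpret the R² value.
The model explains 81.35% of the variance in y (R² = 0.8135), leaving 18.65% unexplained; the fit is strong.

The coefficient of determination R² is the fraction of the total variation in y that the fitted line accounts for.

Here R² = 0.8135:
- Explained: 81.35% of the variation in y
- Unexplained (residual): 100% − 81.35% = 18.65%
- Rule of thumb (below 0.3 weak; 0.3 to below 0.7 moderate; 0.7 and above strong) → strong

Equivalently, for simple linear regression R² = r², so |r| = √0.8135 ≈ 0.9019.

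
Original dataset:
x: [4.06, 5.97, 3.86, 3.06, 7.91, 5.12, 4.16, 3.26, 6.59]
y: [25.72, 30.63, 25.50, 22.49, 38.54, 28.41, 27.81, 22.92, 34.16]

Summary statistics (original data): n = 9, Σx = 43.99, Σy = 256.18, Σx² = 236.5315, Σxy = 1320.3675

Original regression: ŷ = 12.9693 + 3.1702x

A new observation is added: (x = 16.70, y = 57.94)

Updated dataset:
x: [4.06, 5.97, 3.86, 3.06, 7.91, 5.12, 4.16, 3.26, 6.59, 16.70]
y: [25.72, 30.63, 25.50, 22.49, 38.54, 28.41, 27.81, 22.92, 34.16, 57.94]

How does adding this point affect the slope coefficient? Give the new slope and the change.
Adding the point moves β₁ from 3.1702 to 2.5941, i.e. it decreases by 0.5761 (-18.2%).

The new point has HIGH LEVERAGE: x = 16.70 is far from the original mean x̄ = 43.99/9 ≈ 4.89 (original range [3.06, 7.91]).

Step 1: Update the sums with the new point (n goes from 9 to 10)
Σx  = 43.99 + 16.70 = 60.69
Σy  = 256.18 + 57.94 = 314.12
Σx² = 236.5315 + 16.70² = 236.5315 + 278.8900 = 515.4215
Σxy = 1320.3675 + 16.70×57.94 = 1320.3675 + 967.5980 = 2287.9655

Step 2: Recompute the slope with b₁ = (nΣxy − ΣxΣy) / (nΣx² − (Σx)²)
Numerator   = 10×2287.9655 − 60.69×314.12 = 22879.6550 − 19063.9428 = 3815.7122
Denominator = 10×515.4215 − 60.69² = 5154.2150 − 3683.2761 = 1470.9389
b₁(new) = 3815.7122 / 1470.9389 = 2.5941

(Same formula on the original sums: (9×1320.3675 − 43.99×256.18) / (9×236.5315 − 43.99²) = 613.9493 / 193.6634 = 3.1702, matching the given fit.)

Step 3: Change in slope
Δβ₁ = 2.5941 − 3.1702 = -0.5761
Relative change = -0.5761 / 3.1702 × 100% = -18.2%
→ the slope decreases when the point is added.

Because the point sits below the extension of the original line at a high-leverage x, it tilts the fit down.
In practice: investigate whether it comes from the same population as the rest of the sample.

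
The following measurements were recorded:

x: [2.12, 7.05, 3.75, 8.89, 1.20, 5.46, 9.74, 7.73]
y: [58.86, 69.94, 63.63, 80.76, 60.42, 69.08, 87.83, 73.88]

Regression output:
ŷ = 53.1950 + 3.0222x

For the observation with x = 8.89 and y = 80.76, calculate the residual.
Residual = 0.6976

The residual is the difference between the actual value and the predicted value:

Residual = y - ŷ

Step 1: Calculate predicted value
ŷ = 53.1950 + 3.0222 × 8.89
ŷ = 80.0624

Step 2: Calculate residual
Residual = 80.76 - 80.0624
Residual = 0.6976

Interpretation: the model underestimates the actual value by 0.6976 at this point (positive residual → observation lies above the fitted line).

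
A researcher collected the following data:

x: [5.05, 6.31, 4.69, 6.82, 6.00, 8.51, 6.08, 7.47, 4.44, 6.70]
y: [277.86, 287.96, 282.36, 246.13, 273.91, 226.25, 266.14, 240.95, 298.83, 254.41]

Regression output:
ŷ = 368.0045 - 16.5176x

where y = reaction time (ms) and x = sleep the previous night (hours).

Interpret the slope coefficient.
For each additional hour of sleep, predicted reaction time decreases by approximately 16.5176 ms.

The slope β₁ = -16.5176 gives the rate at which the fitted reaction time changes with sleep.

Interpretation:
- Sleep up by 1 hour → predicted reaction time decreases by 16.5176 ms
- The effect is assumed constant over the observed range of x (linearity)

The intercept β₀ = 368.0045 is the predicted reaction time when sleep = 0; since the smallest observed x is 4.44, this is an extrapolation and mainly anchors the line.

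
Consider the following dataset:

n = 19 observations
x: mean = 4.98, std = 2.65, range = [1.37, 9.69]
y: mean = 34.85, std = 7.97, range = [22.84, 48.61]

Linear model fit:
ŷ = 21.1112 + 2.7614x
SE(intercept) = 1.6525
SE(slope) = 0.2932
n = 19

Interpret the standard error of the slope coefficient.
The slope 2.7614 is pinned down to within about ±0.2932 (one SE) by these data — relative uncertainty 10.6%, i.e. precise.

SE(β̂₁) = s / √Sxx, where s is the residual standard deviation and Sxx = Σ(x − x̄)². It is the yardstick for how far β̂₁ = 2.7614 could plausibly be from the true slope.

Relative precision:
- SE / |β̂₁| = 0.2932 / 2.7614 = 10.6%
- Rule of thumb (under 20%: precise; 20% to under 50%: moderately precise; 50% or more: imprecise) → precise

Link to the t-test: t = β̂₁ / SE(β̂₁) = 2.7614 / 0.2932 = 9.4181, the statistic for H₀: β₁ = 0.

What drives SE(β̂₁): wider spread of x values → smaller SE.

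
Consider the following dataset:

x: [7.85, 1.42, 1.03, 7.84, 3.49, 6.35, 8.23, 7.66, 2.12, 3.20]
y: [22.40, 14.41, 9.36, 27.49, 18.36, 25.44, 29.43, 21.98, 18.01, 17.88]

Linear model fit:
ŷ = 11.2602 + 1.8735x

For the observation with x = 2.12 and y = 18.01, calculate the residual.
Residual = 2.7780

The residual is the difference between the actual value and the predicted value:

Residual = y - ŷ

Step 1: Calculate predicted value
ŷ = 11.2602 + 1.8735 × 2.12
ŷ = 15.2320

Step 2: Calculate residual
Residual = 18.01 - 15.2320
Residual = 2.7780

The residual is positive, so the observed y = 18.01 sits above the regression line (the line underestimates it by 2.7780).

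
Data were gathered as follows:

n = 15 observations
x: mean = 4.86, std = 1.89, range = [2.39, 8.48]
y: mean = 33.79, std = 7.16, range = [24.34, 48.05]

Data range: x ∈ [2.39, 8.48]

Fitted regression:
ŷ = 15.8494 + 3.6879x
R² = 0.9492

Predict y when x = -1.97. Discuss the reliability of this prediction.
ŷ = 8.5842, but this is extrapolation (below the data range [2.39, 8.48]) and may be unreliable.

Prediction calculation:
ŷ = 15.8494 + 3.6879 × (-1.97)
ŷ = 8.5842

Reliability:
- Data range: x ∈ [2.39, 8.48]
- Prediction point: x = -1.97 is 4.36 units below the observed range → this is EXTRAPOLATION, not interpolation

Why that matters here:
- R² describes fit only over the sampled x values; it says nothing about behaviour beyond them
- The standard error of prediction grows with (x − x̄)², and x = -1.97 is far from x̄ = 4.86
- Real relationships often flatten, saturate, or turn nonlinear at extremes

A defensible statement: 'if the linear trend continued to x = -1.97, y would be about 8.5842' — the premise is untested.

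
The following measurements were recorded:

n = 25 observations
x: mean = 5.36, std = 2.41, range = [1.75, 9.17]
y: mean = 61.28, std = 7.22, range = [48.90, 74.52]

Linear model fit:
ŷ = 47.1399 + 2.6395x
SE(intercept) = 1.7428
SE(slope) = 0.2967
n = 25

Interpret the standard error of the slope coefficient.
SE(slope) = 0.2967 measures the uncertainty in the estimated slope. The coefficient is estimated precisely (SE/|β̂₁| = 11.2%).

SE(β̂₁) = 0.2967 says: if we drew many samples of n = 25 from the same population and refit each time, the fitted slopes would scatter with a standard deviation of roughly 0.2967 around the true β₁.

Relative precision:
- SE / |β̂₁| = 0.2967 / 2.6395 = 11.2%
- Rule of thumb (under 20%: precise; 20% to under 50%: moderately precise; 50% or more: imprecise) → precise

Link to the t-test: t = β̂₁ / SE(β̂₁) = 2.6395 / 0.2967 = 8.8962, the statistic for H₀: β₁ = 0.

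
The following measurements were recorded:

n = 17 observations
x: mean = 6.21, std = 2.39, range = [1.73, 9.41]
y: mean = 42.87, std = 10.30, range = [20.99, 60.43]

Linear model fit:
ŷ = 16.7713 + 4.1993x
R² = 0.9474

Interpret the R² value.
The model explains 94.74% of the variance in y (R² = 0.9474), leaving 5.26% unexplained; the fit is strong.

R² = 1 − SS_res/SS_tot compares the residual scatter to the total scatter of y about its mean.

Here R² = 0.9474:
- Explained: 94.74% of the variation in y
- Unexplained (residual): 100% − 94.74% = 5.26%
- Rule of thumb (below 0.3 weak; 0.3 to below 0.7 moderate; 0.7 and above strong) → strong

Calculation: R² = 1 − (SS_res / SS_tot), where SS_res is the sum of squared residuals and SS_tot the total sum of squares.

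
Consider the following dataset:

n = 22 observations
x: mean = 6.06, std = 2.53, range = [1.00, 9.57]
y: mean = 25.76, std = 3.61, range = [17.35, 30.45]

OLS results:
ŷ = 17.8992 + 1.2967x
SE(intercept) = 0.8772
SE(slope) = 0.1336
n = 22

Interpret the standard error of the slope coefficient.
The slope 1.2967 is pinned down to within about ±0.1336 (one SE) by these data — relative uncertainty 10.3%, i.e. precise.

What SE measures:
- The standard error quantifies the sampling variability of the coefficient estimate
- It is the estimated standard deviation of β̂₁ across hypothetical repeated samples of the same size
- Smaller SE → more precise estimate

Relative precision:
- SE / |β̂₁| = 0.1336 / 1.2967 = 10.3%
- Rule of thumb (under 20%: precise; 20% to under 50%: moderately precise; 50% or more: imprecise) → precise

Rough 95% range (±2 SE): 1.2967 ± 0.2672 → (1.0295, 1.5639).

What drives SE(β̂₁): more residual scatter → larger SE; wider spread of x values → smaller SE.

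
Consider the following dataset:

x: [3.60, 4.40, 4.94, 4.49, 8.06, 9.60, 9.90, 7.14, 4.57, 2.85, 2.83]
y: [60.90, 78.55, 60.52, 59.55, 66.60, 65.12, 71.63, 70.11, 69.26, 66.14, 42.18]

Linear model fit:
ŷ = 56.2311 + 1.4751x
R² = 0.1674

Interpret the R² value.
The model explains 16.74% of the variance in y (R² = 0.1674), leaving 83.26% unexplained; the fit is weak.

R² (coefficient of determination) measures the proportion of variance in y explained by the regression model.

Here R² = 0.1674:
- Explained: 16.74% of the variation in y
- Unexplained (residual): 100% − 16.74% = 83.26%
- Rule of thumb (below 0.3 weak; 0.3 to below 0.7 moderate; 0.7 and above strong) → weak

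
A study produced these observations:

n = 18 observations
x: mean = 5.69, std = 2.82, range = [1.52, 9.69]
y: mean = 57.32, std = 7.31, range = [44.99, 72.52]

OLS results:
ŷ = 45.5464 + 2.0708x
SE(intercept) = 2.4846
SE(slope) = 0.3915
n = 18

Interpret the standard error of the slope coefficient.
SE(slope) = 0.3915 measures the uncertainty in the estimated slope. The coefficient is estimated precisely (SE/|β̂₁| = 18.9%).

SE(β̂₁) = 0.3915 says: if we drew many samples of n = 18 from the same population and refit each time, the fitted slopes would scatter with a standard deviation of roughly 0.3915 around the true β₁.

Relative precision:
- SE / |β̂₁| = 0.3915 / 2.0708 = 18.9%
- Rule of thumb (under 20%: precise; 20% to under 50%: moderately precise; 50% or more: imprecise) → precise

Link to the t-test: t = β̂₁ / SE(β̂₁) = 2.0708 / 0.3915 = 5.2894, the statistic for H₀: β₁ = 0.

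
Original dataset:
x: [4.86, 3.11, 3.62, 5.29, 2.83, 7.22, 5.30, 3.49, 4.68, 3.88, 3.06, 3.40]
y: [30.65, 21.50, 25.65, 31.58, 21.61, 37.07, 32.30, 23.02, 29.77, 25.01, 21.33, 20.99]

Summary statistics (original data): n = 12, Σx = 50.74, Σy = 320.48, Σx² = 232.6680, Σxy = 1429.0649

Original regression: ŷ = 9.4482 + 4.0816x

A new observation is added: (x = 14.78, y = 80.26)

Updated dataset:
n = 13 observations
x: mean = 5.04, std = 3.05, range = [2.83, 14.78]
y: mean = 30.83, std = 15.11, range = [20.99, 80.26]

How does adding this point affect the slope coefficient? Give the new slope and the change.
Adding the point moves β₁ from 4.0816 to 4.9264, i.e. it increases by 0.8448 (+20.7%).

The new point has HIGH LEVERAGE: x = 14.78 is far from the original mean x̄ = 50.74/12 ≈ 4.23 (original range [2.83, 7.22]).

Step 1: Update the sums with the new point (n goes from 12 to 13)
Σx  = 50.74 + 14.78 = 65.52
Σy  = 320.48 + 80.26 = 400.74
Σx² = 232.6680 + 14.78² = 232.6680 + 218.4484 = 451.1164
Σxy = 1429.0649 + 14.78×80.26 = 1429.0649 + 1186.2428 = 2615.3077

Step 2: Recompute the slope with b₁ = (nΣxy − ΣxΣy) / (nΣx² − (Σx)²)
Numerator   = 13×2615.3077 − 65.52×400.74 = 33999.0001 − 26256.4848 = 7742.5153
Denominator = 13×451.1164 − 65.52² = 5864.5132 − 4292.8704 = 1571.6428
b₁(new) = 7742.5153 / 1571.6428 = 4.9264

(Same formula on the original sums: (12×1429.0649 − 50.74×320.48) / (12×232.6680 − 50.74²) = 887.6236 / 217.4684 = 4.0816, matching the given fit.)

Step 3: Change in slope
Δβ₁ = 4.9264 − 4.0816 = +0.8448
Relative change = +0.8448 / 4.0816 × 100% = +20.7%
→ the slope increases when the point is added.

A high-leverage point only changes the slope if it is off the original line; here y = 80.26 is above the original trend, so the slope increases.
In practice: refit with and without it and report both if conclusions differ; examine leverage (hᵢ) and Cook's distance rather than deleting it automatically.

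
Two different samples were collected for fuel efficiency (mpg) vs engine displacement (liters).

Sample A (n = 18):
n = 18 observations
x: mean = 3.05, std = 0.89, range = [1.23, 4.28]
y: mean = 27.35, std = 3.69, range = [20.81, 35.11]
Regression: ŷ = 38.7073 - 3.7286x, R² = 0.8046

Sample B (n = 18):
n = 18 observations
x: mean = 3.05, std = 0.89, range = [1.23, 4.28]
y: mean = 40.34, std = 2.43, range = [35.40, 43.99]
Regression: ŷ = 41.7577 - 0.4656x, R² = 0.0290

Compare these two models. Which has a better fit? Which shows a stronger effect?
Model A has the better fit (R² = 0.8046 vs 0.0290). Model A shows the stronger effect (|β₁| = 3.7286 vs 0.4656).

Model Comparison:

Which explains more variance? (R²)
- Model A: R² = 0.8046 → 80.46% of variance in fuel efficiency explained
- Model B: R² = 0.0290 → 2.90% of variance in fuel efficiency explained
- 0.8046 > 0.0290 → Model A has the better fit

Strength of effect — compare |β₁|:
- Model A: β₁ = -3.7286 → predicted fuel efficiency falls 3.7286 mpg per additional liter of engine displacement
- Model B: β₁ = -0.4656 → predicted fuel efficiency falls 0.4656 mpg per additional liter of engine displacement
- |-3.7286| > |-0.4656| → Model A shows the stronger marginal effect

Notes:
- A steeper slope doesn't make a better model if the scatter around the line is large.
- A better fit (higher R²) doesn't necessarily mean a more important relationship.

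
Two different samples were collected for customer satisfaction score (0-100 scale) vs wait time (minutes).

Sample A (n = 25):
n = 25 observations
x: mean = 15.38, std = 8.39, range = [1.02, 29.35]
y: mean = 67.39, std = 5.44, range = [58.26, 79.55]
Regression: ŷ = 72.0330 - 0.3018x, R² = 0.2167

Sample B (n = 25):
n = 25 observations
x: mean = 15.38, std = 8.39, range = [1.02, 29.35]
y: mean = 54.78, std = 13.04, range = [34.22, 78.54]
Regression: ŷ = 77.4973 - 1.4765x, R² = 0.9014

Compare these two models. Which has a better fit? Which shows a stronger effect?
Model B has the better fit (R² = 0.9014 vs 0.2167). Model B shows the stronger effect (|β₁| = 1.4765 vs 0.3018).

Model Comparison:

Which explains more variance? (R²)
- Model A: R² = 0.2167 → 21.67% of variance in satisfaction score explained
- Model B: R² = 0.9014 → 90.14% of variance in satisfaction score explained
- 0.9014 > 0.2167 → Model B has the better fit

Strength of effect — compare |β₁|:
- Model A: β₁ = -0.3018 → predicted satisfaction score falls 0.3018 points per additional minute of wait time
- Model B: β₁ = -1.4765 → predicted satisfaction score falls 1.4765 points per additional minute of wait time
- |-0.3018| < |-1.4765| → Model B shows the stronger marginal effect

Notes:
- The two samples could reflect different populations, time periods, or measurement quality.
- A better fit (higher R²) doesn't necessarily mean a more important relationship.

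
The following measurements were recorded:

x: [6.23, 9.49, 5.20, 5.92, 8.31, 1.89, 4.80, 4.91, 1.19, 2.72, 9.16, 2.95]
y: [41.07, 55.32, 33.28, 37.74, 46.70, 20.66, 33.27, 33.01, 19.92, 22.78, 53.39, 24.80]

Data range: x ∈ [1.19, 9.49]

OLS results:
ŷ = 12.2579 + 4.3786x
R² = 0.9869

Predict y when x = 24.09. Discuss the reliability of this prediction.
The equation gives ŷ = 117.7384; however x = 24.09 is 14.60 units above the observed range, so this extrapolated value should not be trusted.

Prediction calculation:
ŷ = 12.2579 + 4.3786 × 24.09
ŷ = 117.7384

Reliability:
- Data range: x ∈ [1.19, 9.49]
- Prediction point: x = 24.09 is 14.60 units above the observed range → this is EXTRAPOLATION, not interpolation

Why that matters here:
- R² describes fit only over the sampled x values; it says nothing about behaviour beyond them
- The linear relationship may not hold outside the observed range
- The standard error of prediction grows with (x − x̄)², and x = 24.09 is far from x̄ = 5.23

Report the number if required, but flag clearly that it is an extrapolation.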